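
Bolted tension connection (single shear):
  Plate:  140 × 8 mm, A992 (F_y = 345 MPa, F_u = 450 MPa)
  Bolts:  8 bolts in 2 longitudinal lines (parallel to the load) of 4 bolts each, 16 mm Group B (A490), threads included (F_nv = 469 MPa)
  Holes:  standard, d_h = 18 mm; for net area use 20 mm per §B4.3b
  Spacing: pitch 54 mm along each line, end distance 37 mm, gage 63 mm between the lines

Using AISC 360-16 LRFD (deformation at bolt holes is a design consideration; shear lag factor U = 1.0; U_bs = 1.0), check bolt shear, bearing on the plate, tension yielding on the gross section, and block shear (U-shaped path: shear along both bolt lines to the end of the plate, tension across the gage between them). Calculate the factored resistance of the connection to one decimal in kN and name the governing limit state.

347.8 kN (gross-section yield governs)

Bolt shear: A_b = π(16)²/4 = 201.06 mm². φR_n = 0.75 × 469 × 201.06 × 8 × 1 = 565.8 kN.
Bearing (8 mm plate, F_u = 450 MPa): end bolts L_c = 37 − 18/2 = 28, R_n = min(1.2×28×8×450, 2.4×16×8×450) = 120.96 kN/bolt; interior L_c = 54 − 18 = 36, R_n = 138.24 kN/bolt. φR_n = 0.75 × (2×120.96 + 6×138.24) = 803.5 kN.
Tension yield (gross): A_g = 140×8 = 1120 mm². φR_n = 0.90 × 345 × 1120 = 347.8 kN.
Block shear: shear path 2×[37+3×54] = 2×199 mm, A_gv = 3184, A_nv = 2×(199 − 3.5×20)×8 = 2064 mm²; tension across gage: (63 − 1×20)×8 = 344 mm². R_n = min(0.6×450×2064, 0.6×345×3184) + 1.0×450×344 = min(557.28, 659.09) + 154.8 = 712.08 kN. φR_n = 0.75 × 712.08 = 534.1 kN.
Governing: min(565.8, 803.5, 347.8, 534.1) = 347.8 kN → gross-section yield.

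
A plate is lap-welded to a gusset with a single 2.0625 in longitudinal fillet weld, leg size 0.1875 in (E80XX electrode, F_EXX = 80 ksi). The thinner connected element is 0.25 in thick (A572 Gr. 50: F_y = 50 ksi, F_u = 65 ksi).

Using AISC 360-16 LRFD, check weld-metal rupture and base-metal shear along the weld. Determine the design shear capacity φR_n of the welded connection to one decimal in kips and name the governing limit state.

Weld metal: throat = 0.707×0.1875 = 0.13256 in, L = 2.0625 in. φR_n = 0.75 × 0.6 × 80 × 0.13256 × 2.0625 = 9.8 kips.
Base metal shear (0.25 in plate): yield φR_n = 1.0×0.6×50×0.25×2.0625 = 15.5 kips; rupture φR_n = 0.75×0.6×65×0.25×2.0625 = 15.1 kips; take 15.1 kips (rupture).
Governing: min(9.8, 15.1) = 9.8 kips → weld metal.

9.8 kips (weld metal governs)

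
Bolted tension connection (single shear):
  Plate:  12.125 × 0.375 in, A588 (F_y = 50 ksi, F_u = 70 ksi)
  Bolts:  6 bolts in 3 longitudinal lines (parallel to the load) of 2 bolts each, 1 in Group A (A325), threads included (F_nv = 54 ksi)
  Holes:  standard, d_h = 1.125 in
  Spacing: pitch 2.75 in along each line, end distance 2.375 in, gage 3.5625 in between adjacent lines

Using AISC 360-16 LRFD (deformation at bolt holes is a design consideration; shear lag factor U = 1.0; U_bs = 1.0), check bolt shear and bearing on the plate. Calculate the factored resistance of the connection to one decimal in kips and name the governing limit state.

Bolt shear: A_b = π(1)²/4 = 0.7854 in². φR_n = 0.75 × 54 × 0.7854 × 6 × 1 = 190.9 kips.
Bearing (0.375 in plate, F_u = 70 ksi): end bolts L_c = 2.375 − 1.125/2 = 1.8125, R_n = min(1.2×1.8125×0.375×70, 2.4×1×0.375×70) = 57.094 kips/bolt; interior L_c = 2.75 − 1.125 = 1.625, R_n = 51.188 kips/bolt. φR_n = 0.75 × (3×57.094 + 3×51.188) = 243.6 kips.
Governing: min(190.9, 243.6) = 190.9 kips → bolt shear.

190.9 kips (bolt shear governs)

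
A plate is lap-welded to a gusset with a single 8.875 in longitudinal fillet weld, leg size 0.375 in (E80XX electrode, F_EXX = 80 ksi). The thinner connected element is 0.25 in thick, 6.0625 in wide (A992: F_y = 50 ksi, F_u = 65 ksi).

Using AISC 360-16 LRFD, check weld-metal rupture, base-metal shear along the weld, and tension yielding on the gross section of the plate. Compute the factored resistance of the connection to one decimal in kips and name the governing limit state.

Weld metal: throat = 0.707×0.375 = 0.26513 in, L = 8.875 in. φR_n = 0.75 × 0.6 × 80 × 0.26513 × 8.875 = 84.7 kips.
Base metal shear (0.25 in plate): yield φR_n = 1.0×0.6×50×0.25×8.875 = 66.6 kips; rupture φR_n = 0.75×0.6×65×0.25×8.875 = 64.9 kips; take 64.9 kips (rupture).
Tension yield (gross): A_g = 6.0625×0.25 = 1.5156 in². φR_n = 0.90 × 50 × 1.5156 = 68.2 kips.
Governing: min(84.7, 64.9, 68.2) = 64.9 kips → base-metal shear.

64.9 kips (base-metal shear governs)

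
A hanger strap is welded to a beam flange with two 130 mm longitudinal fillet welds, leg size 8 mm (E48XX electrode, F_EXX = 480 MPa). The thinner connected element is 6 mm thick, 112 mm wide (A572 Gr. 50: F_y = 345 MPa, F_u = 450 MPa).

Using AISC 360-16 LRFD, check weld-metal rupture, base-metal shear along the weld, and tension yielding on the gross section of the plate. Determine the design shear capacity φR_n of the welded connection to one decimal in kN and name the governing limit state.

208.7 kN (gross-section yield governs)

Weld metal: throat = 0.707×8 = 5.656 mm, L = 2×130 = 260 mm. φR_n = 0.75 × 0.6 × 480 × 5.656 × 260 = 317.6 kN.
Base metal shear (6 mm plate): yield φR_n = 1.0×0.6×345×6×260 = 322.9 kN; rupture φR_n = 0.75×0.6×450×6×260 = 315.9 kN; take 315.9 kN (rupture).
Tension yield (gross): A_g = 112×6 = 672 mm². φR_n = 0.90 × 345 × 672 = 208.7 kN.
Governing: min(317.6, 315.9, 208.7) = 208.7 kN → gross-section yield.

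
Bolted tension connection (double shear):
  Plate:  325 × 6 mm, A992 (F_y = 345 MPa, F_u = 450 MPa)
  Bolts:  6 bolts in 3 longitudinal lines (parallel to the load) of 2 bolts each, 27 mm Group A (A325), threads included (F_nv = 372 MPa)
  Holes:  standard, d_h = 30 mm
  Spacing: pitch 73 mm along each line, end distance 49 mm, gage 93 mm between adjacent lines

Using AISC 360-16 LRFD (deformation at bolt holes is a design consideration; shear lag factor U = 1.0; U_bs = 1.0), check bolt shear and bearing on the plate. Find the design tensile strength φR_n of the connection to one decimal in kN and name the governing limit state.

561.3 kN (bearing governs)

Bolt shear: A_b = π(27)²/4 = 572.56 mm². φR_n = 0.75 × 372 × 572.56 × 6 × 2 = 1916.9 kN.
Bearing (6 mm plate, F_u = 450 MPa): end bolts L_c = 49 − 30/2 = 34, R_n = min(1.2×34×6×450, 2.4×27×6×450) = 110.16 kN/bolt; interior L_c = 73 − 30 = 43, R_n = 139.32 kN/bolt. φR_n = 0.75 × (3×110.16 + 3×139.32) = 561.3 kN.
Governing: min(1916.9, 561.3) = 561.3 kN → bearing.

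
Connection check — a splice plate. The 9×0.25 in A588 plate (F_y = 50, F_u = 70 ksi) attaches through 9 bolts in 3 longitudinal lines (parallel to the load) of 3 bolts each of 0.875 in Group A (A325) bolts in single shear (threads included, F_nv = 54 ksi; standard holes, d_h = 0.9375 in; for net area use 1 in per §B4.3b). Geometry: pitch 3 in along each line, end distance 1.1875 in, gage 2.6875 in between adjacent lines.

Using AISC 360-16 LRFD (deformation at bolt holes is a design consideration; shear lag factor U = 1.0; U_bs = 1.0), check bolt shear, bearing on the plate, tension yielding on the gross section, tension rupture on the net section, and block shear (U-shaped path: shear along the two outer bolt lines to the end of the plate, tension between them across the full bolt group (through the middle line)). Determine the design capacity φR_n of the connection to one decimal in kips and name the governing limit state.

Bolt shear: A_b = π(0.875)²/4 = 0.60132 in². φR_n = 0.75 × 54 × 0.60132 × 9 × 1 = 219.2 kips.
Bearing (0.25 in plate, F_u = 70 ksi): end bolts L_c = 1.1875 − 0.9375/2 = 0.71875, R_n = min(1.2×0.71875×0.25×70, 2.4×0.875×0.25×70) = 15.094 kips/bolt; interior L_c = 3 − 0.9375 = 2.0625, R_n = 36.75 kips/bolt. φR_n = 0.75 × (3×15.094 + 6×36.75) = 199.3 kips.
Tension yield (gross): A_g = 9×0.25 = 2.25 in². φR_n = 0.90 × 50 × 2.25 = 101.3 kips.
Tension rupture (net): A_n = (9 − 3×1)×0.25 = 1.5 in² (U = 1.0, A_e = A_n). φR_n = 0.75 × 70 × 1.5 = 78.8 kips.
Block shear: shear path 2×[1.1875+2×3] = 2×7.1875 in, A_gv = 3.5938, A_nv = 2×(7.1875 − 2.5×1)×0.25 = 2.3438 in²; tension across gage: (5.375 − 2×1)×0.25 = 0.84375 in². R_n = min(0.6×70×2.3438, 0.6×50×3.5938) + 1.0×70×0.84375 = min(98.44, 107.81) + 59.063 = 157.5 kips. φR_n = 0.75 × 157.5 = 118.1 kips.
Governing: min(219.2, 199.3, 101.3, 78.8, 118.1) = 78.8 kips → net-section rupture.

78.8 kips (net-section rupture governs)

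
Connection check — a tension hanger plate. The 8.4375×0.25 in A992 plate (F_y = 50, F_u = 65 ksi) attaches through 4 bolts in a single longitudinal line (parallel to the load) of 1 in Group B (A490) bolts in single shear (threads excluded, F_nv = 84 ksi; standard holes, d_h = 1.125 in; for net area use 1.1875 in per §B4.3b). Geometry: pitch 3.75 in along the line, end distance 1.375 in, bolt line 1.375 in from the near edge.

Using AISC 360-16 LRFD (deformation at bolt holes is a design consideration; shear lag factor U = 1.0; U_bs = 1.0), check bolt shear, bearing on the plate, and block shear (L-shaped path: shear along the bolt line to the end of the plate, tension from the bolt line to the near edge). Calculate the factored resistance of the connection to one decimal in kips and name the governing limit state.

71.4 kips (block shear governs)

Bolt shear: A_b = π(1)²/4 = 0.7854 in². φR_n = 0.75 × 84 × 0.7854 × 4 × 1 = 197.9 kips.
Bearing (0.25 in plate, F_u = 65 ksi): end bolts L_c = 1.375 − 1.125/2 = 0.8125, R_n = min(1.2×0.8125×0.25×65, 2.4×1×0.25×65) = 15.844 kips/bolt; interior L_c = 3.75 − 1.125 = 2.625, R_n = 39 kips/bolt. φR_n = 0.75 × (1×15.844 + 3×39) = 99.6 kips.
Block shear: shear path 1×[1.375+3×3.75] = 1×12.625 in, A_gv = 3.1563, A_nv = 1×(12.625 − 3.5×1.1875)×0.25 = 2.1172 in²; tension to near edge: (1.375 − 0.5×1.1875)×0.25 = 0.19531 in². R_n = min(0.6×65×2.1172, 0.6×50×3.1563) + 1.0×65×0.19531 = min(82.571, 94.689) + 12.695 = 95.266 kips. φR_n = 0.75 × 95.266 = 71.4 kips.
Governing: min(197.9, 99.6, 71.4) = 71.4 kips → block shear.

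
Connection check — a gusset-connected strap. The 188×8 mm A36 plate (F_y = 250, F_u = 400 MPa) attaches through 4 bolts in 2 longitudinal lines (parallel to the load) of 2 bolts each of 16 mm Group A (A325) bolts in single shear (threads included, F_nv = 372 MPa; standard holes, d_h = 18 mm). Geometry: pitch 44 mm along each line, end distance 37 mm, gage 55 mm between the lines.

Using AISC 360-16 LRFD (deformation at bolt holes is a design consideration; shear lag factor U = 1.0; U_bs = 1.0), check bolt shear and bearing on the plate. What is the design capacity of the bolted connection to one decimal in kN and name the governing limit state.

224.4 kN (bolt shear governs)

Bolt shear: A_b = π(16)²/4 = 201.06 mm². φR_n = 0.75 × 372 × 201.06 × 4 × 1 = 224.4 kN.
Bearing (8 mm plate, F_u = 400 MPa): end bolts L_c = 37 − 18/2 = 28, R_n = min(1.2×28×8×400, 2.4×16×8×400) = 107.52 kN/bolt; interior L_c = 44 − 18 = 26, R_n = 99.84 kN/bolt. φR_n = 0.75 × (2×107.52 + 2×99.84) = 311.0 kN.
Governing: min(224.4, 311.0) = 224.4 kN → bolt shear.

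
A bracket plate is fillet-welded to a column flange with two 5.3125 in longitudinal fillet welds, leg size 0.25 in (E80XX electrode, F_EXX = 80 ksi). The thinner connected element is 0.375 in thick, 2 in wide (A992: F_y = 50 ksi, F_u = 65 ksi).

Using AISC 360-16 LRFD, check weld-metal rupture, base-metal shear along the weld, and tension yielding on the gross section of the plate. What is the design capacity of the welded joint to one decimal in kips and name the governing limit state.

33.8 kips (gross-section yield governs)

Weld metal: throat = 0.707×0.25 = 0.17675 in, L = 2×5.3125 = 10.625 in. φR_n = 0.75 × 0.6 × 80 × 0.17675 × 10.625 = 67.6 kips.
Base metal shear (0.375 in plate): yield φR_n = 1.0×0.6×50×0.375×10.625 = 119.5 kips; rupture φR_n = 0.75×0.6×65×0.375×10.625 = 116.5 kips; take 116.5 kips (rupture).
Tension yield (gross): A_g = 2×0.375 = 0.75 in². φR_n = 0.90 × 50 × 0.75 = 33.8 kips.
Governing: min(67.6, 116.5, 33.8) = 33.8 kips → gross-section yield.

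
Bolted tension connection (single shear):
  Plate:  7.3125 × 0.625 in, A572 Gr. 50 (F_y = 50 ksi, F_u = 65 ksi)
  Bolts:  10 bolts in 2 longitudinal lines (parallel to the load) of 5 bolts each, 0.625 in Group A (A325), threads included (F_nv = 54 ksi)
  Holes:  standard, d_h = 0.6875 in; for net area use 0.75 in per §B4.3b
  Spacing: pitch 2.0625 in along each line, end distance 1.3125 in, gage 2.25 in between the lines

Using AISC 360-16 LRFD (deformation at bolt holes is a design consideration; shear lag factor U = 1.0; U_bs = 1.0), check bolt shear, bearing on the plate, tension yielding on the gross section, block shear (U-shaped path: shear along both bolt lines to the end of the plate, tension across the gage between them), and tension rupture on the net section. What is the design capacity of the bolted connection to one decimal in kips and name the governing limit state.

124.3 kips (bolt shear governs)

Bolt shear: A_b = π(0.625)²/4 = 0.3068 in². φR_n = 0.75 × 54 × 0.3068 × 10 × 1 = 124.3 kips.
Bearing (0.625 in plate, F_u = 65 ksi): end bolts L_c = 1.3125 − 0.6875/2 = 0.96875, R_n = min(1.2×0.96875×0.625×65, 2.4×0.625×0.625×65) = 47.227 kips/bolt; interior L_c = 2.0625 − 0.6875 = 1.375, R_n = 60.938 kips/bolt. φR_n = 0.75 × (2×47.227 + 8×60.938) = 436.5 kips.
Tension yield (gross): A_g = 7.3125×0.625 = 4.5703 in². φR_n = 0.90 × 50 × 4.5703 = 205.7 kips.
Block shear: shear path 2×[1.3125+4×2.0625] = 2×9.5625 in, A_gv = 11.953, A_nv = 2×(9.5625 − 4.5×0.75)×0.625 = 7.7344 in²; tension across gage: (2.25 − 1×0.75)×0.625 = 0.9375 in². R_n = min(0.6×65×7.7344, 0.6×50×11.953) + 1.0×65×0.9375 = min(301.64, 358.59) + 60.938 = 362.58 kips. φR_n = 0.75 × 362.58 = 271.9 kips.
Tension rupture (net): A_n = (7.3125 − 2×0.75)×0.625 = 3.6328 in² (U = 1.0, A_e = A_n). φR_n = 0.75 × 65 × 3.6328 = 177.1 kips.
Governing: min(124.3, 436.5, 205.7, 271.9, 177.1) = 124.3 kips → bolt shear.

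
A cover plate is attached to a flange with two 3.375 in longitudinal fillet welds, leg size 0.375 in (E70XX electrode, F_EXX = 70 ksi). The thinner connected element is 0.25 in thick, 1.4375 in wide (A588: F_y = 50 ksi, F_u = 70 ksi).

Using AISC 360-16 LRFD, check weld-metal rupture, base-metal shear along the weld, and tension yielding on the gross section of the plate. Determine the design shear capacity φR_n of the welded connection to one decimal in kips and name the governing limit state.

Weld metal: throat = 0.707×0.375 = 0.26513 in, L = 2×3.375 = 6.75 in. φR_n = 0.75 × 0.6 × 70 × 0.26513 × 6.75 = 56.4 kips.
Base metal shear (0.25 in plate): yield φR_n = 1.0×0.6×50×0.25×6.75 = 50.6 kips; rupture φR_n = 0.75×0.6×70×0.25×6.75 = 53.2 kips; take 50.6 kips (yield).
Tension yield (gross): A_g = 1.4375×0.25 = 0.35938 in². φR_n = 0.90 × 50 × 0.35938 = 16.2 kips.
Governing: min(56.4, 50.6, 16.2) = 16.2 kips → gross-section yield.

16.2 kips (gross-section yield governs)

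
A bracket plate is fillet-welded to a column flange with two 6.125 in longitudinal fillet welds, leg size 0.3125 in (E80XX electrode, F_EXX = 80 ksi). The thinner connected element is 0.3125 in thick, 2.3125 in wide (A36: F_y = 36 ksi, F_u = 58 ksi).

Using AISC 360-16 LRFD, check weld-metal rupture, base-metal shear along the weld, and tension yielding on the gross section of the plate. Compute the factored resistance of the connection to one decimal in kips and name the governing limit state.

23.4 kips (gross-section yield governs)

Weld metal: throat = 0.707×0.3125 = 0.22094 in, L = 2×6.125 = 12.25 in. φR_n = 0.75 × 0.6 × 80 × 0.22094 × 12.25 = 97.4 kips.
Base metal shear (0.3125 in plate): yield φR_n = 1.0×0.6×36×0.3125×12.25 = 82.7 kips; rupture φR_n = 0.75×0.6×58×0.3125×12.25 = 99.9 kips; take 82.7 kips (yield).
Tension yield (gross): A_g = 2.3125×0.3125 = 0.72266 in². φR_n = 0.90 × 36 × 0.72266 = 23.4 kips.
Governing: min(97.4, 82.7, 23.4) = 23.4 kips → gross-section yield.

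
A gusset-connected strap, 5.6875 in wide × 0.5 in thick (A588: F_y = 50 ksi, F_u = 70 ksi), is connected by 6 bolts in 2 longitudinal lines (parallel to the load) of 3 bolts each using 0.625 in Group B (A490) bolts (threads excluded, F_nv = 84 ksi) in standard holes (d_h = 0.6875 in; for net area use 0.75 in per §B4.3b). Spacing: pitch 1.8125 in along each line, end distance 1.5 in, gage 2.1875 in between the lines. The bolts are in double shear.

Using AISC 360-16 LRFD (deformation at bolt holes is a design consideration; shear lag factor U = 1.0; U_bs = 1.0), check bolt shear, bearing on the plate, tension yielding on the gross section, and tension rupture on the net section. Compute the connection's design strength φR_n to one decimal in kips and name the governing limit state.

Bolt shear: A_b = π(0.625)²/4 = 0.3068 in². φR_n = 0.75 × 84 × 0.3068 × 6 × 2 = 231.9 kips.
Bearing (0.5 in plate, F_u = 70 ksi): end bolts L_c = 1.5 − 0.6875/2 = 1.15625, R_n = min(1.2×1.15625×0.5×70, 2.4×0.625×0.5×70) = 48.563 kips/bolt; interior L_c = 1.8125 − 0.6875 = 1.125, R_n = 47.25 kips/bolt. φR_n = 0.75 × (2×48.563 + 4×47.25) = 214.6 kips.
Tension yield (gross): A_g = 5.6875×0.5 = 2.8438 in². φR_n = 0.90 × 50 × 2.8438 = 128.0 kips.
Tension rupture (net): A_n = (5.6875 − 2×0.75)×0.5 = 2.0938 in² (U = 1.0, A_e = A_n). φR_n = 0.75 × 70 × 2.0938 = 109.9 kips.
Governing: min(231.9, 214.6, 128.0, 109.9) = 109.9 kips → net-section rupture.

109.9 kips (net-section rupture governs)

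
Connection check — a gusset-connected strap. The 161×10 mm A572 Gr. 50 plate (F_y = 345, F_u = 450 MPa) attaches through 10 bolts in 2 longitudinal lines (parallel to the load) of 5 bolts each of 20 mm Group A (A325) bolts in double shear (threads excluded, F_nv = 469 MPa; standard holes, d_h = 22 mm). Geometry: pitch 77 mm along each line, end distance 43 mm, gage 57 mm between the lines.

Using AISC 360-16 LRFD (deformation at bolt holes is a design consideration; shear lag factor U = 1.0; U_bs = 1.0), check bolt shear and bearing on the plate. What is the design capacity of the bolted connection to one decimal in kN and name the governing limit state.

1555.2 kN (bearing governs)

Bolt shear: A_b = π(20)²/4 = 314.16 mm². φR_n = 0.75 × 469 × 314.16 × 10 × 2 = 2210.1 kN.
Bearing (10 mm plate, F_u = 450 MPa): end bolts L_c = 43 − 22/2 = 32, R_n = min(1.2×32×10×450, 2.4×20×10×450) = 172.8 kN/bolt; interior L_c = 77 − 22 = 55, R_n = 216 kN/bolt. φR_n = 0.75 × (2×172.8 + 8×216) = 1555.2 kN.
Governing: min(2210.1, 1555.2) = 1555.2 kN → bearing.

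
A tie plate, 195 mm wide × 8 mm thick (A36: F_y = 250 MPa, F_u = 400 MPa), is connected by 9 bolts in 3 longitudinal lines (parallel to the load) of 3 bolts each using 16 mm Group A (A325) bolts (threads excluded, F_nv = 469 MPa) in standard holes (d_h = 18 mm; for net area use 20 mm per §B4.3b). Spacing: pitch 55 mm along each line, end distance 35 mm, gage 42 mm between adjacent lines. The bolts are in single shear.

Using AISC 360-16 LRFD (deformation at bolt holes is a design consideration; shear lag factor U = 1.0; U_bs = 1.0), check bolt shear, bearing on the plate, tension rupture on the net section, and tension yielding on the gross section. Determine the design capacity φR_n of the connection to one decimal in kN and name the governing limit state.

Bolt shear: A_b = π(16)²/4 = 201.06 mm². φR_n = 0.75 × 469 × 201.06 × 9 × 1 = 636.5 kN.
Bearing (8 mm plate, F_u = 400 MPa): end bolts L_c = 35 − 18/2 = 26, R_n = min(1.2×26×8×400, 2.4×16×8×400) = 99.84 kN/bolt; interior L_c = 55 − 18 = 37, R_n = 122.88 kN/bolt. φR_n = 0.75 × (3×99.84 + 6×122.88) = 777.6 kN.
Tension rupture (net): A_n = (195 − 3×20)×8 = 1080 mm² (U = 1.0, A_e = A_n). φR_n = 0.75 × 400 × 1080 = 324.0 kN.
Tension yield (gross): A_g = 195×8 = 1560 mm². φR_n = 0.90 × 250 × 1560 = 351.0 kN.
Governing: min(636.5, 777.6, 324.0, 351.0) = 324.0 kN → net-section rupture.

324.0 kN (net-section rupture governs)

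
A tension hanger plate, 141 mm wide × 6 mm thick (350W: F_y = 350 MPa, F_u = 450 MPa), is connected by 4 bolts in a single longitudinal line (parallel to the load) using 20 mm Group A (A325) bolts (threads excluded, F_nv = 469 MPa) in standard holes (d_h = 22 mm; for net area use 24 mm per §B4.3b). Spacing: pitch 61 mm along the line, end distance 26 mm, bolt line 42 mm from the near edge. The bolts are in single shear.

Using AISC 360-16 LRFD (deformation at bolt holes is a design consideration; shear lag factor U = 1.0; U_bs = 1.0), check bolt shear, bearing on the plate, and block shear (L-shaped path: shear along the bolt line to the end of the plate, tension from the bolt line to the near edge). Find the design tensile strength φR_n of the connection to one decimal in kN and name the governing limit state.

212.6 kN (block shear governs)

Bolt shear: A_b = π(20)²/4 = 314.16 mm². φR_n = 0.75 × 469 × 314.16 × 4 × 1 = 442.0 kN.
Bearing (6 mm plate, F_u = 450 MPa): end bolts L_c = 26 − 22/2 = 15, R_n = min(1.2×15×6×450, 2.4×20×6×450) = 48.6 kN/bolt; interior L_c = 61 − 22 = 39, R_n = 126.36 kN/bolt. φR_n = 0.75 × (1×48.6 + 3×126.36) = 320.8 kN.
Block shear: shear path 1×[26+3×61] = 1×209 mm, A_gv = 1254, A_nv = 1×(209 − 3.5×24)×6 = 750 mm²; tension to near edge: (42 − 0.5×24)×6 = 180 mm². R_n = min(0.6×450×750, 0.6×350×1254) + 1.0×450×180 = min(202.5, 263.34) + 81 = 283.5 kN. φR_n = 0.75 × 283.5 = 212.6 kN.
Governing: min(442.0, 320.8, 212.6) = 212.6 kN → block shear.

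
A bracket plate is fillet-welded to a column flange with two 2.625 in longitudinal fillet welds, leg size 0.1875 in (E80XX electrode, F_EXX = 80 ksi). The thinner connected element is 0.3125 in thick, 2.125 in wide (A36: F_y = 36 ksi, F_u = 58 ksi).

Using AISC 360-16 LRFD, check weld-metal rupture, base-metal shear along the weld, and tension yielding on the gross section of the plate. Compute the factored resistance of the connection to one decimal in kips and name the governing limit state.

Weld metal: throat = 0.707×0.1875 = 0.13256 in, L = 2×2.625 = 5.25 in. φR_n = 0.75 × 0.6 × 80 × 0.13256 × 5.25 = 25.1 kips.
Base metal shear (0.3125 in plate): yield φR_n = 1.0×0.6×36×0.3125×5.25 = 35.4 kips; rupture φR_n = 0.75×0.6×58×0.3125×5.25 = 42.8 kips; take 35.4 kips (yield).
Tension yield (gross): A_g = 2.125×0.3125 = 0.66406 in². φR_n = 0.90 × 36 × 0.66406 = 21.5 kips.
Governing: min(25.1, 35.4, 21.5) = 21.5 kips → gross-section yield.

21.5 kips (gross-section yield governs)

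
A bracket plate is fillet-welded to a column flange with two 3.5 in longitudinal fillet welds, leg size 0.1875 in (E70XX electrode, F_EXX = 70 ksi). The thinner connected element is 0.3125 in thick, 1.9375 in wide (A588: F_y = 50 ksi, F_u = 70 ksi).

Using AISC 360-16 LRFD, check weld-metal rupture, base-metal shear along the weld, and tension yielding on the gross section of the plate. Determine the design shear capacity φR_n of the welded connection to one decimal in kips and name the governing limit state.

Weld metal: throat = 0.707×0.1875 = 0.13256 in, L = 2×3.5 = 7 in. φR_n = 0.75 × 0.6 × 70 × 0.13256 × 7 = 29.2 kips.
Base metal shear (0.3125 in plate): yield φR_n = 1.0×0.6×50×0.3125×7 = 65.6 kips; rupture φR_n = 0.75×0.6×70×0.3125×7 = 68.9 kips; take 65.6 kips (yield).
Tension yield (gross): A_g = 1.9375×0.3125 = 0.60547 in². φR_n = 0.90 × 50 × 0.60547 = 27.2 kips.
Governing: min(29.2, 65.6, 27.2) = 27.2 kips → gross-section yield.

27.2 kips (gross-section yield governs)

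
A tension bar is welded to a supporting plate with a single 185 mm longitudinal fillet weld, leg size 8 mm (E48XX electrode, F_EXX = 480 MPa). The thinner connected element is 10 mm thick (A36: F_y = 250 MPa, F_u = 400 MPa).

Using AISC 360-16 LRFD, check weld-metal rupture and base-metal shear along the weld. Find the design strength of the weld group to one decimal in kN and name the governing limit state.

226.0 kN (weld metal governs)

Weld metal: throat = 0.707×8 = 5.656 mm, L = 185 mm. φR_n = 0.75 × 0.6 × 480 × 5.656 × 185 = 226.0 kN.
Base metal shear (10 mm plate): yield φR_n = 1.0×0.6×250×10×185 = 277.5 kN; rupture φR_n = 0.75×0.6×400×10×185 = 333.0 kN; take 277.5 kN (yield).
Governing: min(226.0, 277.5) = 226.0 kN → weld metal.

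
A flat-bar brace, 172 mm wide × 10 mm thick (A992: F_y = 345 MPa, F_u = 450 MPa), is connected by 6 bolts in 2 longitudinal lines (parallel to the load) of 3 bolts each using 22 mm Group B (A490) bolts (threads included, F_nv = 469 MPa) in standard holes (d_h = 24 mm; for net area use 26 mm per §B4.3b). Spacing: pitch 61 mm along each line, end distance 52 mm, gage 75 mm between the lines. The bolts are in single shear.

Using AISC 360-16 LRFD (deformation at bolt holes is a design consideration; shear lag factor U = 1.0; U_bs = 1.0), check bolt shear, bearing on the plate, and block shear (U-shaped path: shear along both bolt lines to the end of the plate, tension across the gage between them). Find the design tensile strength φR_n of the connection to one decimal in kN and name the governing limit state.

606.8 kN (block shear governs)

Bolt shear: A_b = π(22)²/4 = 380.13 mm². φR_n = 0.75 × 469 × 380.13 × 6 × 1 = 802.3 kN.
Bearing (10 mm plate, F_u = 450 MPa): end bolts L_c = 52 − 24/2 = 40, R_n = min(1.2×40×10×450, 2.4×22×10×450) = 216 kN/bolt; interior L_c = 61 − 24 = 37, R_n = 199.8 kN/bolt. φR_n = 0.75 × (2×216 + 4×199.8) = 923.4 kN.
Block shear: shear path 2×[52+2×61] = 2×174 mm, A_gv = 3480, A_nv = 2×(174 − 2.5×26)×10 = 2180 mm²; tension across gage: (75 − 1×26)×10 = 490 mm². R_n = min(0.6×450×2180, 0.6×345×3480) + 1.0×450×490 = min(588.6, 720.36) + 220.5 = 809.1 kN. φR_n = 0.75 × 809.1 = 606.8 kN.
Governing: min(802.3, 923.4, 606.8) = 606.8 kN → block shear.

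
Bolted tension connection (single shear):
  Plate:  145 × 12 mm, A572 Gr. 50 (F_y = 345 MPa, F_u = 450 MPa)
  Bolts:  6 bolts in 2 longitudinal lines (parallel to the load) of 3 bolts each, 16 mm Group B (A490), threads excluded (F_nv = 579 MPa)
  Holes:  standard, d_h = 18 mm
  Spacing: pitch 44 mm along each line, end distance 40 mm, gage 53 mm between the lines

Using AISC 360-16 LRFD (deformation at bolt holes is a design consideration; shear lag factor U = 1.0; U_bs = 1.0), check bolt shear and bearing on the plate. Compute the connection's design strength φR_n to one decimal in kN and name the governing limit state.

523.9 kN (bolt shear governs)

Bolt shear: A_b = π(16)²/4 = 201.06 mm². φR_n = 0.75 × 579 × 201.06 × 6 × 1 = 523.9 kN.
Bearing (12 mm plate, F_u = 450 MPa): end bolts L_c = 40 − 18/2 = 31, R_n = min(1.2×31×12×450, 2.4×16×12×450) = 200.88 kN/bolt; interior L_c = 44 − 18 = 26, R_n = 168.48 kN/bolt. φR_n = 0.75 × (2×200.88 + 4×168.48) = 806.8 kN.
Governing: min(523.9, 806.8) = 523.9 kN → bolt shear.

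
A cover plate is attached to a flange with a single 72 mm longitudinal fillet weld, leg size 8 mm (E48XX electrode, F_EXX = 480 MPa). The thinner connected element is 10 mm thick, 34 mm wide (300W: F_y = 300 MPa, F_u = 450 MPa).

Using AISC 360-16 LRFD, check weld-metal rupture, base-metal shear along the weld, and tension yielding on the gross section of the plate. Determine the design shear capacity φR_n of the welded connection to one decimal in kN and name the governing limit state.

88.0 kN (weld metal governs)

Weld metal: throat = 0.707×8 = 5.656 mm, L = 72 mm. φR_n = 0.75 × 0.6 × 480 × 5.656 × 72 = 88.0 kN.
Base metal shear (10 mm plate): yield φR_n = 1.0×0.6×300×10×72 = 129.6 kN; rupture φR_n = 0.75×0.6×450×10×72 = 145.8 kN; take 129.6 kN (yield).
Tension yield (gross): A_g = 34×10 = 340 mm². φR_n = 0.90 × 300 × 340 = 91.8 kN.
Governing: min(88.0, 129.6, 91.8) = 88.0 kN → weld metal.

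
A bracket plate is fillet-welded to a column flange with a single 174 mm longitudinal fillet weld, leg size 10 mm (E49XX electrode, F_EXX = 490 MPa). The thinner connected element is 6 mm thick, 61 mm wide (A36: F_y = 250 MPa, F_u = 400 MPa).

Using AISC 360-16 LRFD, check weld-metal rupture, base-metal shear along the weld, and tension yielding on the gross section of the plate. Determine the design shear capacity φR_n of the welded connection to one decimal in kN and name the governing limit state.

82.4 kN (gross-section yield governs)

Weld metal: throat = 0.707×10 = 7.07 mm, L = 174 mm. φR_n = 0.75 × 0.6 × 490 × 7.07 × 174 = 271.3 kN.
Base metal shear (6 mm plate): yield φR_n = 1.0×0.6×250×6×174 = 156.6 kN; rupture φR_n = 0.75×0.6×400×6×174 = 187.9 kN; take 156.6 kN (yield).
Tension yield (gross): A_g = 61×6 = 366 mm². φR_n = 0.90 × 250 × 366 = 82.4 kN.
Governing: min(271.3, 156.6, 82.4) = 82.4 kN → gross-section yield.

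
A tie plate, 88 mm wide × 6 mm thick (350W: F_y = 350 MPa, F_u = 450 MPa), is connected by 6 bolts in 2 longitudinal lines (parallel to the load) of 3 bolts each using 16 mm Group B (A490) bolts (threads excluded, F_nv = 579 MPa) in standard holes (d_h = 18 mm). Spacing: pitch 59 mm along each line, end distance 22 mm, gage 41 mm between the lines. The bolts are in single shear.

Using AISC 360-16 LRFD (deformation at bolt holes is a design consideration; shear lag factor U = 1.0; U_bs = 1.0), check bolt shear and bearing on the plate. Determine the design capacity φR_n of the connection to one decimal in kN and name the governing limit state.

Bolt shear: A_b = π(16)²/4 = 201.06 mm². φR_n = 0.75 × 579 × 201.06 × 6 × 1 = 523.9 kN.
Bearing (6 mm plate, F_u = 450 MPa): end bolts L_c = 22 − 18/2 = 13, R_n = min(1.2×13×6×450, 2.4×16×6×450) = 42.12 kN/bolt; interior L_c = 59 − 18 = 41, R_n = 103.68 kN/bolt. φR_n = 0.75 × (2×42.12 + 4×103.68) = 374.2 kN.
Governing: min(523.9, 374.2) = 374.2 kN → bearing.

374.2 kN (bearing governs)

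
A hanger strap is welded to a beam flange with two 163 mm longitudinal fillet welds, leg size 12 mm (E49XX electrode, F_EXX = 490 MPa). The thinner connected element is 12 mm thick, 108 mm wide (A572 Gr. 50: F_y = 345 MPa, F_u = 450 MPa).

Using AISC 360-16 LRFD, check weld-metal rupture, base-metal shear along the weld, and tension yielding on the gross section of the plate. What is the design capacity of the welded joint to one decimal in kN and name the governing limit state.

402.4 kN (gross-section yield governs)

Weld metal: throat = 0.707×12 = 8.484 mm, L = 2×163 = 326 mm. φR_n = 0.75 × 0.6 × 490 × 8.484 × 326 = 609.9 kN.
Base metal shear (12 mm plate): yield φR_n = 1.0×0.6×345×12×326 = 809.8 kN; rupture φR_n = 0.75×0.6×450×12×326 = 792.2 kN; take 792.2 kN (rupture).
Tension yield (gross): A_g = 108×12 = 1296 mm². φR_n = 0.90 × 345 × 1296 = 402.4 kN.
Governing: min(609.9, 792.2, 402.4) = 402.4 kN → gross-section yield.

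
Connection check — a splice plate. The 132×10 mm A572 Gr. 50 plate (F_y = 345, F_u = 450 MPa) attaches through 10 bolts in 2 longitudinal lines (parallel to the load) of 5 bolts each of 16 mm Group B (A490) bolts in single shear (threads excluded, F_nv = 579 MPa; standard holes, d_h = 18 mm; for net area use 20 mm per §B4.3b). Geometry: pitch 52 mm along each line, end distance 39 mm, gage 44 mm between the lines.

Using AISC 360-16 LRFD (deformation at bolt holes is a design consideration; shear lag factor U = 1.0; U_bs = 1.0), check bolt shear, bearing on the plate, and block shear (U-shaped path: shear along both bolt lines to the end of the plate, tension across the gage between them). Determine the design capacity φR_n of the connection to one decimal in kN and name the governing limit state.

Bolt shear: A_b = π(16)²/4 = 201.06 mm². φR_n = 0.75 × 579 × 201.06 × 10 × 1 = 873.1 kN.
Bearing (10 mm plate, F_u = 450 MPa): end bolts L_c = 39 − 18/2 = 30, R_n = min(1.2×30×10×450, 2.4×16×10×450) = 162 kN/bolt; interior L_c = 52 − 18 = 34, R_n = 172.8 kN/bolt. φR_n = 0.75 × (2×162 + 8×172.8) = 1279.8 kN.
Block shear: shear path 2×[39+4×52] = 2×247 mm, A_gv = 4940, A_nv = 2×(247 − 4.5×20)×10 = 3140 mm²; tension across gage: (44 − 1×20)×10 = 240 mm². R_n = min(0.6×450×3140, 0.6×345×4940) + 1.0×450×240 = min(847.8, 1022.6) + 108 = 955.8 kN. φR_n = 0.75 × 955.8 = 716.9 kN.
Governing: min(873.1, 1279.8, 716.9) = 716.9 kN → block shear.

716.9 kN (block shear governs)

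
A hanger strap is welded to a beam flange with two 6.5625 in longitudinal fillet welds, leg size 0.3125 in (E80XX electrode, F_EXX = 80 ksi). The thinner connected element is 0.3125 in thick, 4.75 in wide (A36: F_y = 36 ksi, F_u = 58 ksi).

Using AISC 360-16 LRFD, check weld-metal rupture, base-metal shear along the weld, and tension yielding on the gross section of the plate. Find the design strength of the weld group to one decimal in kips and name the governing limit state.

48.1 kips (gross-section yield governs)

Weld metal: throat = 0.707×0.3125 = 0.22094 in, L = 2×6.5625 = 13.125 in. φR_n = 0.75 × 0.6 × 80 × 0.22094 × 13.125 = 104.4 kips.
Base metal shear (0.3125 in plate): yield φR_n = 1.0×0.6×36×0.3125×13.125 = 88.6 kips; rupture φR_n = 0.75×0.6×58×0.3125×13.125 = 107.1 kips; take 88.6 kips (yield).
Tension yield (gross): A_g = 4.75×0.3125 = 1.4844 in². φR_n = 0.90 × 36 × 1.4844 = 48.1 kips.
Governing: min(104.4, 88.6, 48.1) = 48.1 kips → gross-section yield.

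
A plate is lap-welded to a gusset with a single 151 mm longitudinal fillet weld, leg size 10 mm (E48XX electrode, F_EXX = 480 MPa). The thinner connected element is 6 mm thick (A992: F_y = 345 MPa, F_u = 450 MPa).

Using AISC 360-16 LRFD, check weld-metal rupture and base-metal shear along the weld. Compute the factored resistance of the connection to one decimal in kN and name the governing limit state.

183.5 kN (base-metal shear governs)

Weld metal: throat = 0.707×10 = 7.07 mm, L = 151 mm. φR_n = 0.75 × 0.6 × 480 × 7.07 × 151 = 230.6 kN.
Base metal shear (6 mm plate): yield φR_n = 1.0×0.6×345×6×151 = 187.5 kN; rupture φR_n = 0.75×0.6×450×6×151 = 183.5 kN; take 183.5 kN (rupture).
Governing: min(230.6, 183.5) = 183.5 kN → base-metal shear.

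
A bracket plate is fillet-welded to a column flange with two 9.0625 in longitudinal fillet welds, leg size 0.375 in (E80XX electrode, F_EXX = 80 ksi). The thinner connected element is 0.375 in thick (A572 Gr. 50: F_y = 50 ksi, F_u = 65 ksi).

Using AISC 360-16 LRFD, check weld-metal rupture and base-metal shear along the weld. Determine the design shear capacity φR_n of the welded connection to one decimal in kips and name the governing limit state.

173.0 kips (weld metal governs)

Weld metal: throat = 0.707×0.375 = 0.26513 in, L = 2×9.0625 = 18.125 in. φR_n = 0.75 × 0.6 × 80 × 0.26513 × 18.125 = 173.0 kips.
Base metal shear (0.375 in plate): yield φR_n = 1.0×0.6×50×0.375×18.125 = 203.9 kips; rupture φR_n = 0.75×0.6×65×0.375×18.125 = 198.8 kips; take 198.8 kips (rupture).
Governing: min(173.0, 198.8) = 173.0 kips → weld metal.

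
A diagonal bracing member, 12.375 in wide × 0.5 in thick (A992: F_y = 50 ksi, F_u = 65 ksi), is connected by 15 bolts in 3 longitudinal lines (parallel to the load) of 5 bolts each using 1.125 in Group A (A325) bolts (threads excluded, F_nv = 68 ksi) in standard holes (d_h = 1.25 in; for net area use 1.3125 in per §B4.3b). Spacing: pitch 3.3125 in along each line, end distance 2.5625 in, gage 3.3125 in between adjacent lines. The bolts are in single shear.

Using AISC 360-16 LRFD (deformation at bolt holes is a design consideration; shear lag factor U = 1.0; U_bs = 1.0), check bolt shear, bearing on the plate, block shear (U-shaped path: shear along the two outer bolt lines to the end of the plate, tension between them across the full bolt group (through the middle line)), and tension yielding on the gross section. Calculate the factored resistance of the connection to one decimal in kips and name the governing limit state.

278.4 kips (gross-section yield governs)

Bolt shear: A_b = π(1.125)²/4 = 0.99402 in². φR_n = 0.75 × 68 × 0.99402 × 15 × 1 = 760.4 kips.
Bearing (0.5 in plate, F_u = 65 ksi): end bolts L_c = 2.5625 − 1.25/2 = 1.9375, R_n = min(1.2×1.9375×0.5×65, 2.4×1.125×0.5×65) = 75.563 kips/bolt; interior L_c = 3.3125 − 1.25 = 2.0625, R_n = 80.438 kips/bolt. φR_n = 0.75 × (3×75.563 + 12×80.438) = 894.0 kips.
Block shear: shear path 2×[2.5625+4×3.3125] = 2×15.8125 in, A_gv = 15.813, A_nv = 2×(15.8125 − 4.5×1.3125)×0.5 = 9.9063 in²; tension across gage: (6.625 − 2×1.3125)×0.5 = 2 in². R_n = min(0.6×65×9.9063, 0.6×50×15.813) + 1.0×65×2 = min(386.35, 474.39) + 130 = 516.35 kips. φR_n = 0.75 × 516.35 = 387.3 kips.
Tension yield (gross): A_g = 12.375×0.5 = 6.1875 in². φR_n = 0.90 × 50 × 6.1875 = 278.4 kips.
Governing: min(760.4, 894.0, 387.3, 278.4) = 278.4 kips → gross-section yield.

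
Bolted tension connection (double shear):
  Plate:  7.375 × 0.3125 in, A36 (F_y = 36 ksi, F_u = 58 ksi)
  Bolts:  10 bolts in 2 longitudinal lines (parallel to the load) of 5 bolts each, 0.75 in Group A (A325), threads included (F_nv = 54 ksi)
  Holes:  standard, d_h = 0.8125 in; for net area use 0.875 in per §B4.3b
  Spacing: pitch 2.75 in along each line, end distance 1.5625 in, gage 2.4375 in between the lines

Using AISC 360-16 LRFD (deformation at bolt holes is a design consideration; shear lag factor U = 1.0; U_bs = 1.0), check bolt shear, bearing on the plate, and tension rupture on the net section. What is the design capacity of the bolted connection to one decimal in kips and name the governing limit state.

Bolt shear: A_b = π(0.75)²/4 = 0.44179 in². φR_n = 0.75 × 54 × 0.44179 × 10 × 2 = 357.8 kips.
Bearing (0.3125 in plate, F_u = 58 ksi): end bolts L_c = 1.5625 − 0.8125/2 = 1.15625, R_n = min(1.2×1.15625×0.3125×58, 2.4×0.75×0.3125×58) = 25.148 kips/bolt; interior L_c = 2.75 − 0.8125 = 1.9375, R_n = 32.625 kips/bolt. φR_n = 0.75 × (2×25.148 + 8×32.625) = 233.5 kips.
Tension rupture (net): A_n = (7.375 − 2×0.875)×0.3125 = 1.7578 in² (U = 1.0, A_e = A_n). φR_n = 0.75 × 58 × 1.7578 = 76.5 kips.
Governing: min(357.8, 233.5, 76.5) = 76.5 kips → net-section rupture.

76.5 kips (net-section rupture governs)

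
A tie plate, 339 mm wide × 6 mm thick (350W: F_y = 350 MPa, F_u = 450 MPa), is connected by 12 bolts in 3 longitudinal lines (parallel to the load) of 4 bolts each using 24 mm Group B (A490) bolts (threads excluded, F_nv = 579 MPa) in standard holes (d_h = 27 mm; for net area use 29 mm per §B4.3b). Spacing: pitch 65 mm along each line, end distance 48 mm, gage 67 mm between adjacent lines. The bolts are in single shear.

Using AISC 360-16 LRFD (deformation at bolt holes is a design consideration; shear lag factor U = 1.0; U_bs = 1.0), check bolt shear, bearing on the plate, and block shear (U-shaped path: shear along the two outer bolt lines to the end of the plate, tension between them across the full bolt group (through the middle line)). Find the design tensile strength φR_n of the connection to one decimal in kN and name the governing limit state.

497.7 kN (block shear governs)

Bolt shear: A_b = π(24)²/4 = 452.39 mm². φR_n = 0.75 × 579 × 452.39 × 12 × 1 = 2357.4 kN.
Bearing (6 mm plate, F_u = 450 MPa): end bolts L_c = 48 − 27/2 = 34.5, R_n = min(1.2×34.5×6×450, 2.4×24×6×450) = 111.78 kN/bolt; interior L_c = 65 − 27 = 38, R_n = 123.12 kN/bolt. φR_n = 0.75 × (3×111.78 + 9×123.12) = 1082.6 kN.
Block shear: shear path 2×[48+3×65] = 2×243 mm, A_gv = 2916, A_nv = 2×(243 − 3.5×29)×6 = 1698 mm²; tension across gage: (134 − 2×29)×6 = 456 mm². R_n = min(0.6×450×1698, 0.6×350×2916) + 1.0×450×456 = min(458.46, 612.36) + 205.2 = 663.66 kN. φR_n = 0.75 × 663.66 = 497.7 kN.
Governing: min(2357.4, 1082.6, 497.7) = 497.7 kN → block shear.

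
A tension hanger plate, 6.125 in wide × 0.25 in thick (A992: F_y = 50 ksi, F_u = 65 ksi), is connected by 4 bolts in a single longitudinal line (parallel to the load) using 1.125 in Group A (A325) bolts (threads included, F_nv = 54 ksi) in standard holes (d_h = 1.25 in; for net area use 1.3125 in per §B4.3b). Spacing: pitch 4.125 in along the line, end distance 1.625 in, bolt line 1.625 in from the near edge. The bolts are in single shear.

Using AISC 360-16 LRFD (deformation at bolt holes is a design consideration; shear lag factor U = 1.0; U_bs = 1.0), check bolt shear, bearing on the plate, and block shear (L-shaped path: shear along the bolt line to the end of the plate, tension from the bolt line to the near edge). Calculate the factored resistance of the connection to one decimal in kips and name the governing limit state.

Bolt shear: A_b = π(1.125)²/4 = 0.99402 in². φR_n = 0.75 × 54 × 0.99402 × 4 × 1 = 161.0 kips.
Bearing (0.25 in plate, F_u = 65 ksi): end bolts L_c = 1.625 − 1.25/2 = 1, R_n = min(1.2×1×0.25×65, 2.4×1.125×0.25×65) = 19.5 kips/bolt; interior L_c = 4.125 − 1.25 = 2.875, R_n = 43.875 kips/bolt. φR_n = 0.75 × (1×19.5 + 3×43.875) = 113.3 kips.
Block shear: shear path 1×[1.625+3×4.125] = 1×14 in, A_gv = 3.5, A_nv = 1×(14 − 3.5×1.3125)×0.25 = 2.3516 in²; tension to near edge: (1.625 − 0.5×1.3125)×0.25 = 0.24219 in². R_n = min(0.6×65×2.3516, 0.6×50×3.5) + 1.0×65×0.24219 = min(91.712, 105) + 15.742 = 107.45 kips. φR_n = 0.75 × 107.45 = 80.6 kips.
Governing: min(161.0, 113.3, 80.6) = 80.6 kips → block shear.

80.6 kips (block shear governs)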